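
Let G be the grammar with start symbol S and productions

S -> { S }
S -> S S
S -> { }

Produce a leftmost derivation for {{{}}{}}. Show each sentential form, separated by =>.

S=>{S}=>{SS}=>{{S}S}=>{{{}}S}=>{{{}}{}}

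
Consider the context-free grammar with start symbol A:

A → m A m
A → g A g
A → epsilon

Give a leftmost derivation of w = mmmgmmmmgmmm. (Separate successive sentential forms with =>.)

A => mAm => mmAmm => mmmAmmm => mmmgAgmmm => mmmgmAmgmmm => mmmgmmAmmgmmm => mmmgmmmmgmmm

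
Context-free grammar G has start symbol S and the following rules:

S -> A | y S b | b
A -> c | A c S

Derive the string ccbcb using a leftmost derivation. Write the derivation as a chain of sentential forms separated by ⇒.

S ⇒ A ⇒ AcS ⇒ AcScS ⇒ ccScS ⇒ ccbcS ⇒ ccbcb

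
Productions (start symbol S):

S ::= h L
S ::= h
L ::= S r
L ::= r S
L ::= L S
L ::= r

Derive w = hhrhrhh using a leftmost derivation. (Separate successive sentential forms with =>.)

S => hL => hLS => hLSS => hSrSS => hhLrSS => hhrSrSS => hhrhrSS => hhrhrhS => hhrhrhh

S => hL   [S ::= h L]
hL => hLS   [L ::= L S]
hLS => hLSS   [L ::= L S]
hLSS => hSrSS   [L ::= S r]
hSrSS => hhLrSS   [S ::= h L]
hhLrSS => hhrSrSS   [L ::= r S]
hhrSrSS => hhrhrSS   [S ::= h]
hhrhrSS => hhrhrhS   [S ::= h]
hhrhrhS => hhrhrhh   [S ::= h]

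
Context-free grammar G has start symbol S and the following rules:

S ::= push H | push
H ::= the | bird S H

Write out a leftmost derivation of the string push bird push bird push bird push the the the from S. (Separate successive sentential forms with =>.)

S => push H => push bird S H => push bird push H H => push bird push bird S H H => push bird push bird push H H H => push bird push bird push bird S H H H => push bird push bird push bird push H H H => push bird push bird push bird push the H H => push bird push bird push bird push the the H => push bird push bird push bird push the the the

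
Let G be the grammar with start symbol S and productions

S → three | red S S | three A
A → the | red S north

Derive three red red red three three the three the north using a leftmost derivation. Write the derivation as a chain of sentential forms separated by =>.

S => three A   [S → three A]
three A => three red S north   [A → red S north]
three red S north => three red red S S north   [S → red S S]
three red red S S north => three red red red S S S north   [S → red S S]
three red red red S S S north => three red red red three S S north   [S → three]
three red red red three S S north => three red red red three three A S north   [S → three A]
three red red red three three A S north => three red red red three three the S north   [A → the]
three red red red three three the S north => three red red red three three the three A north   [S → three A]
three red red red three three the three A north => three red red red three three the three the north   [A → the]

S => three A => three red S north => three red red S S north => three red red red S S S north => three red red red three S S north => three red red red three three A S north => three red red red three three the S north => three red red red three three the three A north => three red red red three three the three the north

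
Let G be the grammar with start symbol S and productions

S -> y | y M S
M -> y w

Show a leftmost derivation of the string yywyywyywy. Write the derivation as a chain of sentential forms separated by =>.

S => yMS   [S -> y M S]
yMS => yywS   [M -> y w]
yywS => yywyMS   [S -> y M S]
yywyMS => yywyywS   [M -> y w]
yywyywS => yywyywyMS   [S -> y M S]
yywyywyMS => yywyywyywS   [M -> y w]
yywyywyywS => yywyywyywy   [S -> y]

S => yMS => yywS => yywyMS => yywyywS => yywyywyMS => yywyywyywS => yywyywyywy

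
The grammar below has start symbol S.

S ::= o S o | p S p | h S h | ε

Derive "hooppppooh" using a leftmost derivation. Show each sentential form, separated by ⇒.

S ⇒ hSh   [S ::= h S h]
hSh ⇒ hoSoh   [S ::= o S o]
hoSoh ⇒ hooSooh   [S ::= o S o]
hooSooh ⇒ hoopSpooh   [S ::= p S p]
hoopSpooh ⇒ hooppSppooh   [S ::= p S p]
hooppSppooh ⇒ hooppppooh   [S ::= ε]

S⇒hSh⇒hoSoh⇒hooSooh⇒hoopSpooh⇒hooppSppooh⇒hooppppooh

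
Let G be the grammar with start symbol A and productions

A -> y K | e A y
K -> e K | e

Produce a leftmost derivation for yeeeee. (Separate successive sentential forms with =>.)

A => yK => yeK => yeeK => yeeeK => yeeeeK => yeeeee

A => yK   [A -> y K]
yK => yeK   [K -> e K]
yeK => yeeK   [K -> e K]
yeeK => yeeeK   [K -> e K]
yeeeK => yeeeeK   [K -> e K]
yeeeeK => yeeeee   [K -> e]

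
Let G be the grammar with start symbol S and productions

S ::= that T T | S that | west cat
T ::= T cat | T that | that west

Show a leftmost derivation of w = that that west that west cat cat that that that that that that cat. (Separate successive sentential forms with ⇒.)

S ⇒ that T T ⇒ that that west T ⇒ that that west T cat ⇒ that that west T that cat ⇒ that that west T that that cat ⇒ that that west T that that that cat ⇒ that that west T that that that that cat ⇒ that that west T that that that that that cat ⇒ that that west T that that that that that that cat ⇒ that that west T cat that that that that that that cat ⇒ that that west T cat cat that that that that that that cat ⇒ that that west that west cat cat that that that that that that cat

S ⇒ that T T   [S ::= that T T]
that T T ⇒ that that west T   [T ::= that west]
that that west T ⇒ that that west T cat   [T ::= T cat]
that that west T cat ⇒ that that west T that cat   [T ::= T that]
that that west T that cat ⇒ that that west T that that cat   [T ::= T that]
that that west T that that cat ⇒ that that west T that that that cat   [T ::= T that]
that that west T that that that cat ⇒ that that west T that that that that cat   [T ::= T that]
that that west T that that that that cat ⇒ that that west T that that that that that cat   [T ::= T that]
that that west T that that that that that cat ⇒ that that west T that that that that that that cat   [T ::= T that]
that that west T that that that that that that cat ⇒ that that west T cat that that that that that that cat   [T ::= T cat]
that that west T cat that that that that that that cat ⇒ that that west T cat cat that that that that that that cat   [T ::= T cat]
that that west T cat cat that that that that that that cat ⇒ that that west that west cat cat that that that that that that cat   [T ::= that west]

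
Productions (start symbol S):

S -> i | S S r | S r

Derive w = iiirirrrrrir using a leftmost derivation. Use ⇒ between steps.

S⇒SSr⇒SSrSr⇒iSrSr⇒iSrrSr⇒iSrrrSr⇒iSrrrrSr⇒iSSrrrrrSr⇒iSSrSrrrrrSr⇒iiSrSrrrrrSr⇒iiirSrrrrrSr⇒iiirirrrrrSr⇒iiirirrrrrir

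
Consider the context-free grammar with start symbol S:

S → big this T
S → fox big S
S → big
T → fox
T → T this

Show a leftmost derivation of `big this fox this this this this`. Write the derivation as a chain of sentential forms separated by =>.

S => big this T   [S → big this T]
big this T => big this T this   [T → T this]
big this T this => big this T this this   [T → T this]
big this T this this => big this T this this this   [T → T this]
big this T this this this => big this T this this this this   [T → T this]
big this T this this this this => big this fox this this this this   [T → fox]

S => big this T => big this T this => big this T this this => big this T this this this => big this T this this this this => big this fox this this this this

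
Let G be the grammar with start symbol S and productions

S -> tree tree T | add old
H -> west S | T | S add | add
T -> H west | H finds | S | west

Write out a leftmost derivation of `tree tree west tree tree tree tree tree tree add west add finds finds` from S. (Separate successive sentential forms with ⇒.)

S ⇒ tree tree T ⇒ tree tree H finds ⇒ tree tree west S finds ⇒ tree tree west tree tree T finds ⇒ tree tree west tree tree S finds ⇒ tree tree west tree tree tree tree T finds ⇒ tree tree west tree tree tree tree H finds finds ⇒ tree tree west tree tree tree tree S add finds finds ⇒ tree tree west tree tree tree tree tree tree T add finds finds ⇒ tree tree west tree tree tree tree tree tree H west add finds finds ⇒ tree tree west tree tree tree tree tree tree add west add finds finds

S ⇒ tree tree T   [S -> tree tree T]
tree tree T ⇒ tree tree H finds   [T -> H finds]
tree tree H finds ⇒ tree tree west S finds   [H -> west S]
tree tree west S finds ⇒ tree tree west tree tree T finds   [S -> tree tree T]
tree tree west tree tree T finds ⇒ tree tree west tree tree S finds   [T -> S]
tree tree west tree tree S finds ⇒ tree tree west tree tree tree tree T finds   [S -> tree tree T]
tree tree west tree tree tree tree T finds ⇒ tree tree west tree tree tree tree H finds finds   [T -> H finds]
tree tree west tree tree tree tree H finds finds ⇒ tree tree west tree tree tree tree S add finds finds   [H -> S add]
tree tree west tree tree tree tree S add finds finds ⇒ tree tree west tree tree tree tree tree tree T add finds finds   [S -> tree tree T]
tree tree west tree tree tree tree tree tree T add finds finds ⇒ tree tree west tree tree tree tree tree tree H west add finds finds   [T -> H west]
tree tree west tree tree tree tree tree tree H west add finds finds ⇒ tree tree west tree tree tree tree tree tree add west add finds finds   [H -> add]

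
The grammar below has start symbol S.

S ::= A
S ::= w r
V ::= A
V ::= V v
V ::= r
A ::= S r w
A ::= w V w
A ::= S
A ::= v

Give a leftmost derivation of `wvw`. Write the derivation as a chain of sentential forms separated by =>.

S => A => wVw => wAw => wvw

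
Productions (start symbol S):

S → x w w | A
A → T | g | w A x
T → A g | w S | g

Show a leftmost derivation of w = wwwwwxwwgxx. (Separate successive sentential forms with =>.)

S => A   [S → A]
A => T   [A → T]
T => wS   [T → w S]
wS => wA   [S → A]
wA => wwAx   [A → w A x]
wwAx => wwwAxx   [A → w A x]
wwwAxx => wwwTxx   [A → T]
wwwTxx => wwwwSxx   [T → w S]
wwwwSxx => wwwwAxx   [S → A]
wwwwAxx => wwwwTxx   [A → T]
wwwwTxx => wwwwAgxx   [T → A g]
wwwwAgxx => wwwwTgxx   [A → T]
wwwwTgxx => wwwwwSgxx   [T → w S]
wwwwwSgxx => wwwwwxwwgxx   [S → x w w]

S => A => T => wS => wA => wwAx => wwwAxx => wwwTxx => wwwwSxx => wwwwAxx => wwwwTxx => wwwwAgxx => wwwwTgxx => wwwwwSgxx => wwwwwxwwgxx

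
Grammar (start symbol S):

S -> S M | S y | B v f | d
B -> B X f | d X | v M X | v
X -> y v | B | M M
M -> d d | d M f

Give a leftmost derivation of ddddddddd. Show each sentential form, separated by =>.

S => SM   [S -> S M]
SM => SMM   [S -> S M]
SMM => SMMM   [S -> S M]
SMMM => SMMMM   [S -> S M]
SMMMM => dMMMM   [S -> d]
dMMMM => dddMMM   [M -> d d]
dddMMM => dddddMM   [M -> d d]
dddddMM => dddddddM   [M -> d d]
dddddddM => ddddddddd   [M -> d d]

S => SM => SMM => SMMM => SMMMM => dMMMM => dddMMM => dddddMM => dddddddM => ddddddddd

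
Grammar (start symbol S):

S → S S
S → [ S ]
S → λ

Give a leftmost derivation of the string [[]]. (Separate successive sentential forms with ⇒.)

S ⇒ [S]   [S → [ S ]]
[S] ⇒ [[S]]   [S → [ S ]]
[[S]] ⇒ [[]]   [S → λ]

S⇒[S]⇒[[S]]⇒[[]]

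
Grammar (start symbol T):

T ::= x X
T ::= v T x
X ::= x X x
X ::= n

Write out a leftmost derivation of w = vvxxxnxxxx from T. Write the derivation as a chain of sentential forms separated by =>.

T => vTx => vvTxx => vvxXxx => vvxxXxxx => vvxxxXxxxx => vvxxxnxxxx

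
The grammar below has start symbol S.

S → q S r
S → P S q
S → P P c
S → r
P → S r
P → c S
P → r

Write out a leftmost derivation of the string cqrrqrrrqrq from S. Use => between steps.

S=>PSq=>cSSq=>cPSqSq=>cSrSqSq=>cqSrrSqSq=>cqPSqrrSqSq=>cqrSqrrSqSq=>cqrrqrrSqSq=>cqrrqrrrqSq=>cqrrqrrrqrq

S => PSq   [S → P S q]
PSq => cSSq   [P → c S]
cSSq => cPSqSq   [S → P S q]
cPSqSq => cSrSqSq   [P → S r]
cSrSqSq => cqSrrSqSq   [S → q S r]
cqSrrSqSq => cqPSqrrSqSq   [S → P S q]
cqPSqrrSqSq => cqrSqrrSqSq   [P → r]
cqrSqrrSqSq => cqrrqrrSqSq   [S → r]
cqrrqrrSqSq => cqrrqrrrqSq   [S → r]
cqrrqrrrqSq => cqrrqrrrqrq   [S → r]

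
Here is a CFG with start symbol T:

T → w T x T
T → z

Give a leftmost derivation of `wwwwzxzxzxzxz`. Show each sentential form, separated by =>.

T => wTxT   [T → w T x T]
wTxT => wwTxTxT   [T → w T x T]
wwTxTxT => wwwTxTxTxT   [T → w T x T]
wwwTxTxTxT => wwwwTxTxTxTxT   [T → w T x T]
wwwwTxTxTxTxT => wwwwzxTxTxTxT   [T → z]
wwwwzxTxTxTxT => wwwwzxzxTxTxT   [T → z]
wwwwzxzxTxTxT => wwwwzxzxzxTxT   [T → z]
wwwwzxzxzxTxT => wwwwzxzxzxzxT   [T → z]
wwwwzxzxzxzxT => wwwwzxzxzxzxz   [T → z]

T => wTxT => wwTxTxT => wwwTxTxTxT => wwwwTxTxTxTxT => wwwwzxTxTxTxT => wwwwzxzxTxTxT => wwwwzxzxzxTxT => wwwwzxzxzxzxT => wwwwzxzxzxzxz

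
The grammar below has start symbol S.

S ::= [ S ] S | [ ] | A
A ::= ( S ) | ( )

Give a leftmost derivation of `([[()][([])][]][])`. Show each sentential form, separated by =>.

S => A   [S ::= A]
A => (S)   [A ::= ( S )]
(S) => ([S]S)   [S ::= [ S ] S]
([S]S) => ([[S]S]S)   [S ::= [ S ] S]
([[S]S]S) => ([[A]S]S)   [S ::= A]
([[A]S]S) => ([[()]S]S)   [A ::= ( )]
([[()]S]S) => ([[()][S]S]S)   [S ::= [ S ] S]
([[()][S]S]S) => ([[()][A]S]S)   [S ::= A]
([[()][A]S]S) => ([[()][(S)]S]S)   [A ::= ( S )]
([[()][(S)]S]S) => ([[()][([])]S]S)   [S ::= [ ]]
([[()][([])]S]S) => ([[()][([])][]]S)   [S ::= [ ]]
([[()][([])][]]S) => ([[()][([])][]][])   [S ::= [ ]]

S => A => (S) => ([S]S) => ([[S]S]S) => ([[A]S]S) => ([[()]S]S) => ([[()][S]S]S) => ([[()][A]S]S) => ([[()][(S)]S]S) => ([[()][([])]S]S) => ([[()][([])][]]S) => ([[()][([])][]][])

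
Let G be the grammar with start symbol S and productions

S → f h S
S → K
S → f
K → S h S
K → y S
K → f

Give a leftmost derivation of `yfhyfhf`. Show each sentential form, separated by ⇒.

S⇒K⇒yS⇒yfhS⇒yfhK⇒yfhShS⇒yfhKhS⇒yfhyShS⇒yfhyfhS⇒yfhyfhf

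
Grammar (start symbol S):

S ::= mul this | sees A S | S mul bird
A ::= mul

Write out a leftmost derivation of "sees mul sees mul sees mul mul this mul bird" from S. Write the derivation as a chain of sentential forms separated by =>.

S => S mul bird => sees A S mul bird => sees mul S mul bird => sees mul sees A S mul bird => sees mul sees mul S mul bird => sees mul sees mul sees A S mul bird => sees mul sees mul sees mul S mul bird => sees mul sees mul sees mul mul this mul bird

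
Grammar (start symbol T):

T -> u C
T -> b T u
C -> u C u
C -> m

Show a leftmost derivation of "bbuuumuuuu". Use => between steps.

T => bTu => bbTuu => bbuCuu => bbuuCuuu => bbuuuCuuuu => bbuuumuuuu

T => bTu   [T -> b T u]
bTu => bbTuu   [T -> b T u]
bbTuu => bbuCuu   [T -> u C]
bbuCuu => bbuuCuuu   [C -> u C u]
bbuuCuuu => bbuuuCuuuu   [C -> u C u]
bbuuuCuuuu => bbuuumuuuu   [C -> m]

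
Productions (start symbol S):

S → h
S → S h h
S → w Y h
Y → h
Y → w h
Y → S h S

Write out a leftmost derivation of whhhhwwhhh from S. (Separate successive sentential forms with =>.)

S => wYh => wShSh => wShhhSh => whhhhSh => whhhhwYhh => whhhhwwhhh

S => wYh   [S → w Y h]
wYh => wShSh   [Y → S h S]
wShSh => wShhhSh   [S → S h h]
wShhhSh => whhhhSh   [S → h]
whhhhSh => whhhhwYhh   [S → w Y h]
whhhhwYhh => whhhhwwhhh   [Y → w h]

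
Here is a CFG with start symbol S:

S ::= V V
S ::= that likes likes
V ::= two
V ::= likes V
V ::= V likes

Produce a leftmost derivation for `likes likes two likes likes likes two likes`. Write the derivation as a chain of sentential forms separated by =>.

S => V V => V likes V => V likes likes V => V likes likes likes V => likes V likes likes likes V => likes likes V likes likes likes V => likes likes two likes likes likes V => likes likes two likes likes likes V likes => likes likes two likes likes likes two likes

S => V V   [S ::= V V]
V V => V likes V   [V ::= V likes]
V likes V => V likes likes V   [V ::= V likes]
V likes likes V => V likes likes likes V   [V ::= V likes]
V likes likes likes V => likes V likes likes likes V   [V ::= likes V]
likes V likes likes likes V => likes likes V likes likes likes V   [V ::= likes V]
likes likes V likes likes likes V => likes likes two likes likes likes V   [V ::= two]
likes likes two likes likes likes V => likes likes two likes likes likes V likes   [V ::= V likes]
likes likes two likes likes likes V likes => likes likes two likes likes likes two likes   [V ::= two]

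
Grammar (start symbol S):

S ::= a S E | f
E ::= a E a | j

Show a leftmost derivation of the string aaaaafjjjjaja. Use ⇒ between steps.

S ⇒ aSE   [S ::= a S E]
aSE ⇒ aaSEE   [S ::= a S E]
aaSEE ⇒ aaaSEEE   [S ::= a S E]
aaaSEEE ⇒ aaaaSEEEE   [S ::= a S E]
aaaaSEEEE ⇒ aaaaaSEEEEE   [S ::= a S E]
aaaaaSEEEEE ⇒ aaaaafEEEEE   [S ::= f]
aaaaafEEEEE ⇒ aaaaafjEEEE   [E ::= j]
aaaaafjEEEE ⇒ aaaaafjjEEE   [E ::= j]
aaaaafjjEEE ⇒ aaaaafjjjEE   [E ::= j]
aaaaafjjjEE ⇒ aaaaafjjjjE   [E ::= j]
aaaaafjjjjE ⇒ aaaaafjjjjaEa   [E ::= a E a]
aaaaafjjjjaEa ⇒ aaaaafjjjjaja   [E ::= j]

S ⇒ aSE ⇒ aaSEE ⇒ aaaSEEE ⇒ aaaaSEEEE ⇒ aaaaaSEEEEE ⇒ aaaaafEEEEE ⇒ aaaaafjEEEE ⇒ aaaaafjjEEE ⇒ aaaaafjjjEE ⇒ aaaaafjjjjE ⇒ aaaaafjjjjaEa ⇒ aaaaafjjjjaja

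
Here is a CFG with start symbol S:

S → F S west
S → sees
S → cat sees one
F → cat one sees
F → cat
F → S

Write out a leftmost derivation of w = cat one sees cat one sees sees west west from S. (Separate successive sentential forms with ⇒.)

S ⇒ F S west ⇒ cat one sees S west ⇒ cat one sees F S west west ⇒ cat one sees cat one sees S west west ⇒ cat one sees cat one sees sees west west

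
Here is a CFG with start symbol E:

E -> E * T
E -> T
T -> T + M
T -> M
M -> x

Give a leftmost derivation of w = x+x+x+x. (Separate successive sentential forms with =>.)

E => T   [E -> T]
T => T+M   [T -> T + M]
T+M => T+M+M   [T -> T + M]
T+M+M => T+M+M+M   [T -> T + M]
T+M+M+M => M+M+M+M   [T -> M]
M+M+M+M => x+M+M+M   [M -> x]
x+M+M+M => x+x+M+M   [M -> x]
x+x+M+M => x+x+x+M   [M -> x]
x+x+x+M => x+x+x+x   [M -> x]

E=>T=>T+M=>T+M+M=>T+M+M+M=>M+M+M+M=>x+M+M+M=>x+x+M+M=>x+x+x+M=>x+x+x+x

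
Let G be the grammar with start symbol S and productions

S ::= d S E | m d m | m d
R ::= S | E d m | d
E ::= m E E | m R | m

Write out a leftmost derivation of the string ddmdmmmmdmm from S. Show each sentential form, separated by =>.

S => dSE => ddSEE => ddmdEE => ddmdmE => ddmdmmEE => ddmdmmmRE => ddmdmmmEdmE => ddmdmmmmdmE => ddmdmmmmdmm

S => dSE   [S ::= d S E]
dSE => ddSEE   [S ::= d S E]
ddSEE => ddmdEE   [S ::= m d]
ddmdEE => ddmdmE   [E ::= m]
ddmdmE => ddmdmmEE   [E ::= m E E]
ddmdmmEE => ddmdmmmRE   [E ::= m R]
ddmdmmmRE => ddmdmmmEdmE   [R ::= E d m]
ddmdmmmEdmE => ddmdmmmmdmE   [E ::= m]
ddmdmmmmdmE => ddmdmmmmdmm   [E ::= m]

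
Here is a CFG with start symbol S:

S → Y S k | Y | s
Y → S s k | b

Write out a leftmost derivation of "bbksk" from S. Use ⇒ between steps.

S⇒Y⇒Ssk⇒YSksk⇒bSksk⇒bYksk⇒bbksk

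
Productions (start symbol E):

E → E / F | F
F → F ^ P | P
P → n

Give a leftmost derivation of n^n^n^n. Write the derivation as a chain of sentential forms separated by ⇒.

E ⇒ F   [E → F]
F ⇒ F^P   [F → F ^ P]
F^P ⇒ F^P^P   [F → F ^ P]
F^P^P ⇒ F^P^P^P   [F → F ^ P]
F^P^P^P ⇒ P^P^P^P   [F → P]
P^P^P^P ⇒ n^P^P^P   [P → n]
n^P^P^P ⇒ n^n^P^P   [P → n]
n^n^P^P ⇒ n^n^n^P   [P → n]
n^n^n^P ⇒ n^n^n^n   [P → n]

E⇒F⇒F^P⇒F^P^P⇒F^P^P^P⇒P^P^P^P⇒n^P^P^P⇒n^n^P^P⇒n^n^n^P⇒n^n^n^n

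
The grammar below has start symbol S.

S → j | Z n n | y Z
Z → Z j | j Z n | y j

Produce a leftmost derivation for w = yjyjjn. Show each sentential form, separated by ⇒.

S ⇒ yZ   [S → y Z]
yZ ⇒ yjZn   [Z → j Z n]
yjZn ⇒ yjZjn   [Z → Z j]
yjZjn ⇒ yjyjjn   [Z → y j]

S ⇒ yZ ⇒ yjZn ⇒ yjZjn ⇒ yjyjjn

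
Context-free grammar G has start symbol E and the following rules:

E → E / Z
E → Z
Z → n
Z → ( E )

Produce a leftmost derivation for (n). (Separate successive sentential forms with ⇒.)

E ⇒ Z ⇒ (E) ⇒ (Z) ⇒ (n)

E ⇒ Z   [E → Z]
Z ⇒ (E)   [Z → ( E )]
(E) ⇒ (Z)   [E → Z]
(Z) ⇒ (n)   [Z → n]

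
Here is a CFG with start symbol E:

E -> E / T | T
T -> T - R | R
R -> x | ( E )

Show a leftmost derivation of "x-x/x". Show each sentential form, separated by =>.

E => E/T => T/T => T-R/T => R-R/T => x-R/T => x-x/T => x-x/R => x-x/x

E => E/T   [E -> E / T]
E/T => T/T   [E -> T]
T/T => T-R/T   [T -> T - R]
T-R/T => R-R/T   [T -> R]
R-R/T => x-R/T   [R -> x]
x-R/T => x-x/T   [R -> x]
x-x/T => x-x/R   [T -> R]
x-x/R => x-x/x   [R -> x]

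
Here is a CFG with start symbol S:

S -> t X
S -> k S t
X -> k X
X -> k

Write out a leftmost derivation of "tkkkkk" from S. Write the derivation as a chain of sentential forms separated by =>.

S => tX   [S -> t X]
tX => tkX   [X -> k X]
tkX => tkkX   [X -> k X]
tkkX => tkkkX   [X -> k X]
tkkkX => tkkkkX   [X -> k X]
tkkkkX => tkkkkk   [X -> k]

S => tX => tkX => tkkX => tkkkX => tkkkkX => tkkkkk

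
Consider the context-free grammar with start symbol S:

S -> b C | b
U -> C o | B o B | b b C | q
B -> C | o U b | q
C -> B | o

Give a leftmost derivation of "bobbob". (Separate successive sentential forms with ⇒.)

S⇒bC⇒bB⇒boUb⇒bobbCb⇒bobbob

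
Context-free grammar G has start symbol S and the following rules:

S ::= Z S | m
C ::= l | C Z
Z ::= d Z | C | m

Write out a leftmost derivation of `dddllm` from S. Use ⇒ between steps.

S⇒ZS⇒dZS⇒ddZS⇒dddZS⇒dddCS⇒dddlS⇒dddlZS⇒dddlCS⇒dddllS⇒dddllm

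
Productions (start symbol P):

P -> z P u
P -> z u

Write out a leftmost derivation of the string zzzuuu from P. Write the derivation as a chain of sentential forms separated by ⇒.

P ⇒ zPu ⇒ zzPuu ⇒ zzzuuu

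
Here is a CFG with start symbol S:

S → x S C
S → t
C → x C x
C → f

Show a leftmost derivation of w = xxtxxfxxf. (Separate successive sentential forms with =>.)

S => xSC   [S → x S C]
xSC => xxSCC   [S → x S C]
xxSCC => xxtCC   [S → t]
xxtCC => xxtxCxC   [C → x C x]
xxtxCxC => xxtxxCxxC   [C → x C x]
xxtxxCxxC => xxtxxfxxC   [C → f]
xxtxxfxxC => xxtxxfxxf   [C → f]

S => xSC => xxSCC => xxtCC => xxtxCxC => xxtxxCxxC => xxtxxfxxC => xxtxxfxxf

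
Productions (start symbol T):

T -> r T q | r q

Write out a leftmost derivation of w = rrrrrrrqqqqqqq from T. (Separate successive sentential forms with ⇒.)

T ⇒ rTq ⇒ rrTqq ⇒ rrrTqqq ⇒ rrrrTqqqq ⇒ rrrrrTqqqqq ⇒ rrrrrrTqqqqqq ⇒ rrrrrrrqqqqqqq

T ⇒ rTq   [T -> r T q]
rTq ⇒ rrTqq   [T -> r T q]
rrTqq ⇒ rrrTqqq   [T -> r T q]
rrrTqqq ⇒ rrrrTqqqq   [T -> r T q]
rrrrTqqqq ⇒ rrrrrTqqqqq   [T -> r T q]
rrrrrTqqqqq ⇒ rrrrrrTqqqqqq   [T -> r T q]
rrrrrrTqqqqqq ⇒ rrrrrrrqqqqqqq   [T -> r q]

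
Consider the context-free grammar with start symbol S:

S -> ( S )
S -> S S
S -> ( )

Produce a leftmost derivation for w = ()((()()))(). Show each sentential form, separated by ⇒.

S ⇒ SS   [S -> S S]
SS ⇒ SSS   [S -> S S]
SSS ⇒ ()SS   [S -> ( )]
()SS ⇒ ()(S)S   [S -> ( S )]
()(S)S ⇒ ()((S))S   [S -> ( S )]
()((S))S ⇒ ()((SS))S   [S -> S S]
()((SS))S ⇒ ()((()S))S   [S -> ( )]
()((()S))S ⇒ ()((()()))S   [S -> ( )]
()((()()))S ⇒ ()((()()))()   [S -> ( )]

S ⇒ SS ⇒ SSS ⇒ ()SS ⇒ ()(S)S ⇒ ()((S))S ⇒ ()((SS))S ⇒ ()((()S))S ⇒ ()((()()))S ⇒ ()((()()))()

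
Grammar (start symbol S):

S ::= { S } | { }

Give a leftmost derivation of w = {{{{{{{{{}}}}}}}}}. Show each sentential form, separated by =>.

S=>{S}=>{{S}}=>{{{S}}}=>{{{{S}}}}=>{{{{{S}}}}}=>{{{{{{S}}}}}}=>{{{{{{{S}}}}}}}=>{{{{{{{{S}}}}}}}}=>{{{{{{{{{}}}}}}}}}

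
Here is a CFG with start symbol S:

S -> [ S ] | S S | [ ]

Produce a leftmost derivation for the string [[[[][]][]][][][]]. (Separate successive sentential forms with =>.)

S=>[S]=>[SS]=>[SSS]=>[[S]SS]=>[[SS]SS]=>[[[S]S]SS]=>[[[SS]S]SS]=>[[[[]S]S]SS]=>[[[[][]]S]SS]=>[[[[][]][]]SS]=>[[[[][]][]]SSS]=>[[[[][]][]][]SS]=>[[[[][]][]][][]S]=>[[[[][]][]][][][]]

S => [S]   [S -> [ S ]]
[S] => [SS]   [S -> S S]
[SS] => [SSS]   [S -> S S]
[SSS] => [[S]SS]   [S -> [ S ]]
[[S]SS] => [[SS]SS]   [S -> S S]
[[SS]SS] => [[[S]S]SS]   [S -> [ S ]]
[[[S]S]SS] => [[[SS]S]SS]   [S -> S S]
[[[SS]S]SS] => [[[[]S]S]SS]   [S -> [ ]]
[[[[]S]S]SS] => [[[[][]]S]SS]   [S -> [ ]]
[[[[][]]S]SS] => [[[[][]][]]SS]   [S -> [ ]]
[[[[][]][]]SS] => [[[[][]][]]SSS]   [S -> S S]
[[[[][]][]]SSS] => [[[[][]][]][]SS]   [S -> [ ]]
[[[[][]][]][]SS] => [[[[][]][]][][]S]   [S -> [ ]]
[[[[][]][]][][]S] => [[[[][]][]][][][]]   [S -> [ ]]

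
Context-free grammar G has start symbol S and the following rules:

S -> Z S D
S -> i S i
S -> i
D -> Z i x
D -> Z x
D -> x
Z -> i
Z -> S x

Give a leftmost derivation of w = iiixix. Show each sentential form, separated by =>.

S => ZSD   [S -> Z S D]
ZSD => SxSD   [Z -> S x]
SxSD => iSixSD   [S -> i S i]
iSixSD => iiixSD   [S -> i]
iiixSD => iiixiD   [S -> i]
iiixiD => iiixix   [D -> x]

S => ZSD => SxSD => iSixSD => iiixSD => iiixiD => iiixix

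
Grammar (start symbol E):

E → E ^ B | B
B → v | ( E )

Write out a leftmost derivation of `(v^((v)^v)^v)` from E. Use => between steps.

E => B   [E → B]
B => (E)   [B → ( E )]
(E) => (E^B)   [E → E ^ B]
(E^B) => (E^B^B)   [E → E ^ B]
(E^B^B) => (B^B^B)   [E → B]
(B^B^B) => (v^B^B)   [B → v]
(v^B^B) => (v^(E)^B)   [B → ( E )]
(v^(E)^B) => (v^(E^B)^B)   [E → E ^ B]
(v^(E^B)^B) => (v^(B^B)^B)   [E → B]
(v^(B^B)^B) => (v^((E)^B)^B)   [B → ( E )]
(v^((E)^B)^B) => (v^((B)^B)^B)   [E → B]
(v^((B)^B)^B) => (v^((v)^B)^B)   [B → v]
(v^((v)^B)^B) => (v^((v)^v)^B)   [B → v]
(v^((v)^v)^B) => (v^((v)^v)^v)   [B → v]

E => B => (E) => (E^B) => (E^B^B) => (B^B^B) => (v^B^B) => (v^(E)^B) => (v^(E^B)^B) => (v^(B^B)^B) => (v^((E)^B)^B) => (v^((B)^B)^B) => (v^((v)^B)^B) => (v^((v)^v)^B) => (v^((v)^v)^v)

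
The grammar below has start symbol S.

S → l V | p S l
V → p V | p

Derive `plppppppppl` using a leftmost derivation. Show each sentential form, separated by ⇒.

S ⇒ pSl ⇒ plVl ⇒ plpVl ⇒ plppVl ⇒ plpppVl ⇒ plppppVl ⇒ plpppppVl ⇒ plppppppVl ⇒ plpppppppVl ⇒ plppppppppl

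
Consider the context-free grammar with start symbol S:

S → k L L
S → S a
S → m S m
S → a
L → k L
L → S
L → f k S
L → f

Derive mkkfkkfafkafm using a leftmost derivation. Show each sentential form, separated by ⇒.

S ⇒ mSm ⇒ mkLLm ⇒ mkSLm ⇒ mkkLLLm ⇒ mkkfkSLLm ⇒ mkkfkkLLLLm ⇒ mkkfkkfLLLm ⇒ mkkfkkfSLLm ⇒ mkkfkkfaLLm ⇒ mkkfkkfafkSLm ⇒ mkkfkkfafkaLm ⇒ mkkfkkfafkafm

S ⇒ mSm   [S → m S m]
mSm ⇒ mkLLm   [S → k L L]
mkLLm ⇒ mkSLm   [L → S]
mkSLm ⇒ mkkLLLm   [S → k L L]
mkkLLLm ⇒ mkkfkSLLm   [L → f k S]
mkkfkSLLm ⇒ mkkfkkLLLLm   [S → k L L]
mkkfkkLLLLm ⇒ mkkfkkfLLLm   [L → f]
mkkfkkfLLLm ⇒ mkkfkkfSLLm   [L → S]
mkkfkkfSLLm ⇒ mkkfkkfaLLm   [S → a]
mkkfkkfaLLm ⇒ mkkfkkfafkSLm   [L → f k S]
mkkfkkfafkSLm ⇒ mkkfkkfafkaLm   [S → a]
mkkfkkfafkaLm ⇒ mkkfkkfafkafm   [L → f]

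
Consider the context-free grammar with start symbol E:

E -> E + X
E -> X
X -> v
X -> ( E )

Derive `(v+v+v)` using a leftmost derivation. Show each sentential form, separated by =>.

E => X   [E -> X]
X => (E)   [X -> ( E )]
(E) => (E+X)   [E -> E + X]
(E+X) => (E+X+X)   [E -> E + X]
(E+X+X) => (X+X+X)   [E -> X]
(X+X+X) => (v+X+X)   [X -> v]
(v+X+X) => (v+v+X)   [X -> v]
(v+v+X) => (v+v+v)   [X -> v]

E => X => (E) => (E+X) => (E+X+X) => (X+X+X) => (v+X+X) => (v+v+X) => (v+v+v)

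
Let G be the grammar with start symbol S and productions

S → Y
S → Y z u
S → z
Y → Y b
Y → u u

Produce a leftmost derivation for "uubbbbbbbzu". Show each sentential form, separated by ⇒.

S ⇒ Yzu ⇒ Ybzu ⇒ Ybbzu ⇒ Ybbbzu ⇒ Ybbbbzu ⇒ Ybbbbbzu ⇒ Ybbbbbbzu ⇒ Ybbbbbbbzu ⇒ uubbbbbbbzu

S ⇒ Yzu   [S → Y z u]
Yzu ⇒ Ybzu   [Y → Y b]
Ybzu ⇒ Ybbzu   [Y → Y b]
Ybbzu ⇒ Ybbbzu   [Y → Y b]
Ybbbzu ⇒ Ybbbbzu   [Y → Y b]
Ybbbbzu ⇒ Ybbbbbzu   [Y → Y b]
Ybbbbbzu ⇒ Ybbbbbbzu   [Y → Y b]
Ybbbbbbzu ⇒ Ybbbbbbbzu   [Y → Y b]
Ybbbbbbbzu ⇒ uubbbbbbbzu   [Y → u u]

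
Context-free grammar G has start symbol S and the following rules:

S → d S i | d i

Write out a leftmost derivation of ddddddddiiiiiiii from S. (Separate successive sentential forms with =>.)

S => dSi   [S → d S i]
dSi => ddSii   [S → d S i]
ddSii => dddSiii   [S → d S i]
dddSiii => ddddSiiii   [S → d S i]
ddddSiiii => dddddSiiiii   [S → d S i]
dddddSiiiii => ddddddSiiiiii   [S → d S i]
ddddddSiiiiii => dddddddSiiiiiii   [S → d S i]
dddddddSiiiiiii => ddddddddiiiiiiii   [S → d i]

S=>dSi=>ddSii=>dddSiii=>ddddSiiii=>dddddSiiiii=>ddddddSiiiiii=>dddddddSiiiiiii=>ddddddddiiiiiiii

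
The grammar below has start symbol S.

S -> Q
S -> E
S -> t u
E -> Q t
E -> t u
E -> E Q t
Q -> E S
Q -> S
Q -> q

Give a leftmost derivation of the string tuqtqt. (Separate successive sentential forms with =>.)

S => E   [S -> E]
E => EQt   [E -> E Q t]
EQt => EQtQt   [E -> E Q t]
EQtQt => tuQtQt   [E -> t u]
tuQtQt => tuqtQt   [Q -> q]
tuqtQt => tuqtqt   [Q -> q]

S => E => EQt => EQtQt => tuQtQt => tuqtQt => tuqtqt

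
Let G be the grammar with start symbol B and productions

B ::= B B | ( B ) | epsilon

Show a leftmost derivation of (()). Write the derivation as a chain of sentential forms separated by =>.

B => BB => BBB => BBBB => (B)BBB => ((B))BBB => (())BBB => (())BB => (())B => (())

B => BB   [B ::= B B]
BB => BBB   [B ::= B B]
BBB => BBBB   [B ::= B B]
BBBB => (B)BBB   [B ::= ( B )]
(B)BBB => ((B))BBB   [B ::= ( B )]
((B))BBB => (())BBB   [B ::= epsilon]
(())BBB => (())BB   [B ::= epsilon]
(())BB => (())B   [B ::= epsilon]
(())B => (())   [B ::= epsilon]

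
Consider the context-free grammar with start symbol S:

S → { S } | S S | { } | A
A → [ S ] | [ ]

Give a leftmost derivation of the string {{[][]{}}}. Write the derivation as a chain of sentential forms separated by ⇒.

S ⇒ {S} ⇒ {{S}} ⇒ {{SS}} ⇒ {{AS}} ⇒ {{[]S}} ⇒ {{[]SS}} ⇒ {{[]AS}} ⇒ {{[][]S}} ⇒ {{[][]{}}}

S ⇒ {S}   [S → { S }]
{S} ⇒ {{S}}   [S → { S }]
{{S}} ⇒ {{SS}}   [S → S S]
{{SS}} ⇒ {{AS}}   [S → A]
{{AS}} ⇒ {{[]S}}   [A → [ ]]
{{[]S}} ⇒ {{[]SS}}   [S → S S]
{{[]SS}} ⇒ {{[]AS}}   [S → A]
{{[]AS}} ⇒ {{[][]S}}   [A → [ ]]
{{[][]S}} ⇒ {{[][]{}}}   [S → { }]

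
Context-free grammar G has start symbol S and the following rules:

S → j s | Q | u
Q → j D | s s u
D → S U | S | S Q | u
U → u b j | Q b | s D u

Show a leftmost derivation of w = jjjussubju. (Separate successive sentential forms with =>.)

S => Q   [S → Q]
Q => jD   [Q → j D]
jD => jSQ   [D → S Q]
jSQ => jQQ   [S → Q]
jQQ => jjDQ   [Q → j D]
jjDQ => jjSUQ   [D → S U]
jjSUQ => jjQUQ   [S → Q]
jjQUQ => jjjDUQ   [Q → j D]
jjjDUQ => jjjSUQ   [D → S]
jjjSUQ => jjjuUQ   [S → u]
jjjuUQ => jjjuQbQ   [U → Q b]
jjjuQbQ => jjjussubQ   [Q → s s u]
jjjussubQ => jjjussubjD   [Q → j D]
jjjussubjD => jjjussubju   [D → u]

S => Q => jD => jSQ => jQQ => jjDQ => jjSUQ => jjQUQ => jjjDUQ => jjjSUQ => jjjuUQ => jjjuQbQ => jjjussubQ => jjjussubjD => jjjussubju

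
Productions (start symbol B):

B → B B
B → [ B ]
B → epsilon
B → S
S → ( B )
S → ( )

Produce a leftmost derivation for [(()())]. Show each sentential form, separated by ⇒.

B ⇒ [B]   [B → [ B ]]
[B] ⇒ [S]   [B → S]
[S] ⇒ [(B)]   [S → ( B )]
[(B)] ⇒ [(BB)]   [B → B B]
[(BB)] ⇒ [(SB)]   [B → S]
[(SB)] ⇒ [((B)B)]   [S → ( B )]
[((B)B)] ⇒ [(()B)]   [B → epsilon]
[(()B)] ⇒ [(()S)]   [B → S]
[(()S)] ⇒ [(()())]   [S → ( )]

B⇒[B]⇒[S]⇒[(B)]⇒[(BB)]⇒[(SB)]⇒[((B)B)]⇒[(()B)]⇒[(()S)]⇒[(()())]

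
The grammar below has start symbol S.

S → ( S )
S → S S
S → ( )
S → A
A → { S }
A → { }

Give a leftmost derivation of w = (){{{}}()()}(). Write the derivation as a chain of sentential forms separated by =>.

S => SS => ()S => ()SS => ()AS => (){S}S => (){SS}S => (){SSS}S => (){ASS}S => (){{S}SS}S => (){{A}SS}S => (){{{}}SS}S => (){{{}}()S}S => (){{{}}()()}S => (){{{}}()()}()

S => SS   [S → S S]
SS => ()S   [S → ( )]
()S => ()SS   [S → S S]
()SS => ()AS   [S → A]
()AS => (){S}S   [A → { S }]
(){S}S => (){SS}S   [S → S S]
(){SS}S => (){SSS}S   [S → S S]
(){SSS}S => (){ASS}S   [S → A]
(){ASS}S => (){{S}SS}S   [A → { S }]
(){{S}SS}S => (){{A}SS}S   [S → A]
(){{A}SS}S => (){{{}}SS}S   [A → { }]
(){{{}}SS}S => (){{{}}()S}S   [S → ( )]
(){{{}}()S}S => (){{{}}()()}S   [S → ( )]
(){{{}}()()}S => (){{{}}()()}()   [S → ( )]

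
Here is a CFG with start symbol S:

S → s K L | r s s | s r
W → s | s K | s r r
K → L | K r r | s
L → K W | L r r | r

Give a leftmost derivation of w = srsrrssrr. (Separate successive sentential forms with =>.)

S => sKL => sLL => sLrrL => sKWrrL => sLWrrL => srWrrL => srsrrL => srsrrKW => srsrrsW => srsrrssrr

S => sKL   [S → s K L]
sKL => sLL   [K → L]
sLL => sLrrL   [L → L r r]
sLrrL => sKWrrL   [L → K W]
sKWrrL => sLWrrL   [K → L]
sLWrrL => srWrrL   [L → r]
srWrrL => srsrrL   [W → s]
srsrrL => srsrrKW   [L → K W]
srsrrKW => srsrrsW   [K → s]
srsrrsW => srsrrssrr   [W → s r r]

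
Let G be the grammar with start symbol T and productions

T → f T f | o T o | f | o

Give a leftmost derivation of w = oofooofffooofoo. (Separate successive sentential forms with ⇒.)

T ⇒ oTo ⇒ ooToo ⇒ oofTfoo ⇒ oofoTofoo ⇒ oofooToofoo ⇒ oofoooTooofoo ⇒ oofooofTfooofoo ⇒ oofooofffooofoo

T ⇒ oTo   [T → o T o]
oTo ⇒ ooToo   [T → o T o]
ooToo ⇒ oofTfoo   [T → f T f]
oofTfoo ⇒ oofoTofoo   [T → o T o]
oofoTofoo ⇒ oofooToofoo   [T → o T o]
oofooToofoo ⇒ oofoooTooofoo   [T → o T o]
oofoooTooofoo ⇒ oofooofTfooofoo   [T → f T f]
oofooofTfooofoo ⇒ oofooofffooofoo   [T → f]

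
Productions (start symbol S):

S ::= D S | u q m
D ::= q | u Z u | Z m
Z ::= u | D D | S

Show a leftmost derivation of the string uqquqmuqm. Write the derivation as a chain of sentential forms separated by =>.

S => DS => ZmS => DDmS => uZuDmS => uDDuDmS => uqDuDmS => uqquDmS => uqquqmS => uqquqmuqm

S => DS   [S ::= D S]
DS => ZmS   [D ::= Z m]
ZmS => DDmS   [Z ::= D D]
DDmS => uZuDmS   [D ::= u Z u]
uZuDmS => uDDuDmS   [Z ::= D D]
uDDuDmS => uqDuDmS   [D ::= q]
uqDuDmS => uqquDmS   [D ::= q]
uqquDmS => uqquqmS   [D ::= q]
uqquqmS => uqquqmuqm   [S ::= u q m]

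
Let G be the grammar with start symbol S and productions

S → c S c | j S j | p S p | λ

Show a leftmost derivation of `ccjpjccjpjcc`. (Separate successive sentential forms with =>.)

S => cSc => ccScc => ccjSjcc => ccjpSpjcc => ccjpjSjpjcc => ccjpjcScjpjcc => ccjpjccjpjcc

S => cSc   [S → c S c]
cSc => ccScc   [S → c S c]
ccScc => ccjSjcc   [S → j S j]
ccjSjcc => ccjpSpjcc   [S → p S p]
ccjpSpjcc => ccjpjSjpjcc   [S → j S j]
ccjpjSjpjcc => ccjpjcScjpjcc   [S → c S c]
ccjpjcScjpjcc => ccjpjccjpjcc   [S → λ]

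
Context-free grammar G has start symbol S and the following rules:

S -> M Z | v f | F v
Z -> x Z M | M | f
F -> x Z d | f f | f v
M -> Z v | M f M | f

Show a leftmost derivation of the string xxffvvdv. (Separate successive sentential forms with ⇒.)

S ⇒ Fv ⇒ xZdv ⇒ xMdv ⇒ xZvdv ⇒ xxZMvdv ⇒ xxMMvdv ⇒ xxfMvdv ⇒ xxfZvvdv ⇒ xxfMvvdv ⇒ xxffvvdv

S ⇒ Fv   [S -> F v]
Fv ⇒ xZdv   [F -> x Z d]
xZdv ⇒ xMdv   [Z -> M]
xMdv ⇒ xZvdv   [M -> Z v]
xZvdv ⇒ xxZMvdv   [Z -> x Z M]
xxZMvdv ⇒ xxMMvdv   [Z -> M]
xxMMvdv ⇒ xxfMvdv   [M -> f]
xxfMvdv ⇒ xxfZvvdv   [M -> Z v]
xxfZvvdv ⇒ xxfMvvdv   [Z -> M]
xxfMvvdv ⇒ xxffvvdv   [M -> f]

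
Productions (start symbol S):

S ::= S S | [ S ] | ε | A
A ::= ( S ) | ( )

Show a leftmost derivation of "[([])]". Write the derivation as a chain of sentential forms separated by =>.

S => [S] => [SS] => [SSS] => [ASS] => [(S)SS] => [([S])SS] => [([])SS] => [([])S] => [([])]

S => [S]   [S ::= [ S ]]
[S] => [SS]   [S ::= S S]
[SS] => [SSS]   [S ::= S S]
[SSS] => [ASS]   [S ::= A]
[ASS] => [(S)SS]   [A ::= ( S )]
[(S)SS] => [([S])SS]   [S ::= [ S ]]
[([S])SS] => [([])SS]   [S ::= ε]
[([])SS] => [([])S]   [S ::= ε]
[([])S] => [([])]   [S ::= ε]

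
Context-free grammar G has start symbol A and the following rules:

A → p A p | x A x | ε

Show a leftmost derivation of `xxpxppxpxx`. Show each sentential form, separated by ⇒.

A⇒xAx⇒xxAxx⇒xxpApxx⇒xxpxAxpxx⇒xxpxpApxpxx⇒xxpxppxpxx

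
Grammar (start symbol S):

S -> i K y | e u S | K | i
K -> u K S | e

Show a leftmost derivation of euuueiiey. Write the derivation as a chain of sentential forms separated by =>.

S => euS   [S -> e u S]
euS => euK   [S -> K]
euK => euuKS   [K -> u K S]
euuKS => euuuKSS   [K -> u K S]
euuuKSS => euuueSS   [K -> e]
euuueSS => euuueiS   [S -> i]
euuueiS => euuueiiKy   [S -> i K y]
euuueiiKy => euuueiiey   [K -> e]

S => euS => euK => euuKS => euuuKSS => euuueSS => euuueiS => euuueiiKy => euuueiiey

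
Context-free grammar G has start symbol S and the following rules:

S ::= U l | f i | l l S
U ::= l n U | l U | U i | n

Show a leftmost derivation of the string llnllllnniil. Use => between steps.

S => Ul => lUl => lUil => llnUil => llnUiil => llnlUiil => llnllUiil => llnlllUiil => llnllllnUiil => llnllllnniil

S => Ul   [S ::= U l]
Ul => lUl   [U ::= l U]
lUl => lUil   [U ::= U i]
lUil => llnUil   [U ::= l n U]
llnUil => llnUiil   [U ::= U i]
llnUiil => llnlUiil   [U ::= l U]
llnlUiil => llnllUiil   [U ::= l U]
llnllUiil => llnlllUiil   [U ::= l U]
llnlllUiil => llnllllnUiil   [U ::= l n U]
llnllllnUiil => llnllllnniil   [U ::= n]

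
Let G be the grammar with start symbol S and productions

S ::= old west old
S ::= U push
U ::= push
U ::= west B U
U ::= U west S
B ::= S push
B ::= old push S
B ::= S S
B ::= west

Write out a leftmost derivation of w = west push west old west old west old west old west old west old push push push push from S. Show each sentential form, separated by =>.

S => U push => west B U push => west S push U push => west U push push U push => west U west S push push U push => west U west S west S push push U push => west U west S west S west S push push U push => west push west S west S west S push push U push => west push west old west old west S west S push push U push => west push west old west old west old west old west S push push U push => west push west old west old west old west old west old west old push push U push => west push west old west old west old west old west old west old push push push push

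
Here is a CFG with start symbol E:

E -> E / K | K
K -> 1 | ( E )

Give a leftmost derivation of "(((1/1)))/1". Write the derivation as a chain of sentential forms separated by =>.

E => E/K => K/K => (E)/K => (K)/K => ((E))/K => ((K))/K => (((E)))/K => (((E/K)))/K => (((K/K)))/K => (((1/K)))/K => (((1/1)))/K => (((1/1)))/1

E => E/K   [E -> E / K]
E/K => K/K   [E -> K]
K/K => (E)/K   [K -> ( E )]
(E)/K => (K)/K   [E -> K]
(K)/K => ((E))/K   [K -> ( E )]
((E))/K => ((K))/K   [E -> K]
((K))/K => (((E)))/K   [K -> ( E )]
(((E)))/K => (((E/K)))/K   [E -> E / K]
(((E/K)))/K => (((K/K)))/K   [E -> K]
(((K/K)))/K => (((1/K)))/K   [K -> 1]
(((1/K)))/K => (((1/1)))/K   [K -> 1]
(((1/1)))/K => (((1/1)))/1   [K -> 1]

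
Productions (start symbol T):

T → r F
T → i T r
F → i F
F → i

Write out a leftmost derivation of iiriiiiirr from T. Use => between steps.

T => iTr   [T → i T r]
iTr => iiTrr   [T → i T r]
iiTrr => iirFrr   [T → r F]
iirFrr => iiriFrr   [F → i F]
iiriFrr => iiriiFrr   [F → i F]
iiriiFrr => iiriiiFrr   [F → i F]
iiriiiFrr => iiriiiiFrr   [F → i F]
iiriiiiFrr => iiriiiiirr   [F → i]

T => iTr => iiTrr => iirFrr => iiriFrr => iiriiFrr => iiriiiFrr => iiriiiiFrr => iiriiiiirr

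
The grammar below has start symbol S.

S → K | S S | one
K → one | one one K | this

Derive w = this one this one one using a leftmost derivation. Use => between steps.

S => S S => K S => this S => this S S => this S S S => this one S S => this one S S S => this one K S S => this one this S S => this one this K S => this one this one S => this one this one one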